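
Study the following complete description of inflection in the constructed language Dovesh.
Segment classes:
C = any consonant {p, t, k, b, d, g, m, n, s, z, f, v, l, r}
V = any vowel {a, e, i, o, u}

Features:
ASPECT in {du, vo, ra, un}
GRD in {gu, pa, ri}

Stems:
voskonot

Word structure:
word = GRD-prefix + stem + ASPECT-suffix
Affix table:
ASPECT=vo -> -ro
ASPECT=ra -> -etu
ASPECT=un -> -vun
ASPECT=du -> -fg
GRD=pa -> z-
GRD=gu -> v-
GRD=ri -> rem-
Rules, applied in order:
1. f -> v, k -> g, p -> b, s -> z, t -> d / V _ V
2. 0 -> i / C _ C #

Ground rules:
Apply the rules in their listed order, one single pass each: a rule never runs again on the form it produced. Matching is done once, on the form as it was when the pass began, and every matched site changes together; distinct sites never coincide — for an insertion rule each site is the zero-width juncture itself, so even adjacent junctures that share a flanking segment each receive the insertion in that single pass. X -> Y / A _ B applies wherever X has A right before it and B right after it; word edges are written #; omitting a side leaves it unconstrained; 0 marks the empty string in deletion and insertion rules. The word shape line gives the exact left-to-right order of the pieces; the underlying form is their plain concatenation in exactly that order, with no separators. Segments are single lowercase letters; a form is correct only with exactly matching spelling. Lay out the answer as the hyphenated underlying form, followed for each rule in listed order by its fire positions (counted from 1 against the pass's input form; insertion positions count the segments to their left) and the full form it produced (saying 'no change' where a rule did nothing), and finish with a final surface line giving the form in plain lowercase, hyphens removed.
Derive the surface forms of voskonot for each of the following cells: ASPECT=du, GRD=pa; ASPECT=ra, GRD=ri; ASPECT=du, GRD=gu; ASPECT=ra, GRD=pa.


cell ASPECT=du, GRD=pa:
underlying: z-voskonot-fg
1. f -> v, k -> g, p -> b, s -> z, t -> d / V _ V: no change
2. 0 -> i / C _ C #: inserts after position(s) 10: zvoskonotfig
surface: zvoskonotfig

cell ASPECT=ra, GRD=ri:
underlying: rem-voskonot-etu
1. f -> v, k -> g, p -> b, s -> z, t -> d / V _ V: fires at position(s) 11, 13: remvoskonodedu
2. 0 -> i / C _ C #: no change
surface: remvoskonodedu

cell ASPECT=du, GRD=gu:
underlying: v-voskonot-fg
1. f -> v, k -> g, p -> b, s -> z, t -> d / V _ V: no change
2. 0 -> i / C _ C #: inserts after position(s) 10: vvoskonotfig
surface: vvoskonotfig

cell ASPECT=ra, GRD=pa:
underlying: z-voskonot-etu
1. f -> v, k -> g, p -> b, s -> z, t -> d / V _ V: fires at position(s) 9, 11: zvoskonodedu
2. 0 -> i / C _ C #: no change
surface: zvoskonodedu


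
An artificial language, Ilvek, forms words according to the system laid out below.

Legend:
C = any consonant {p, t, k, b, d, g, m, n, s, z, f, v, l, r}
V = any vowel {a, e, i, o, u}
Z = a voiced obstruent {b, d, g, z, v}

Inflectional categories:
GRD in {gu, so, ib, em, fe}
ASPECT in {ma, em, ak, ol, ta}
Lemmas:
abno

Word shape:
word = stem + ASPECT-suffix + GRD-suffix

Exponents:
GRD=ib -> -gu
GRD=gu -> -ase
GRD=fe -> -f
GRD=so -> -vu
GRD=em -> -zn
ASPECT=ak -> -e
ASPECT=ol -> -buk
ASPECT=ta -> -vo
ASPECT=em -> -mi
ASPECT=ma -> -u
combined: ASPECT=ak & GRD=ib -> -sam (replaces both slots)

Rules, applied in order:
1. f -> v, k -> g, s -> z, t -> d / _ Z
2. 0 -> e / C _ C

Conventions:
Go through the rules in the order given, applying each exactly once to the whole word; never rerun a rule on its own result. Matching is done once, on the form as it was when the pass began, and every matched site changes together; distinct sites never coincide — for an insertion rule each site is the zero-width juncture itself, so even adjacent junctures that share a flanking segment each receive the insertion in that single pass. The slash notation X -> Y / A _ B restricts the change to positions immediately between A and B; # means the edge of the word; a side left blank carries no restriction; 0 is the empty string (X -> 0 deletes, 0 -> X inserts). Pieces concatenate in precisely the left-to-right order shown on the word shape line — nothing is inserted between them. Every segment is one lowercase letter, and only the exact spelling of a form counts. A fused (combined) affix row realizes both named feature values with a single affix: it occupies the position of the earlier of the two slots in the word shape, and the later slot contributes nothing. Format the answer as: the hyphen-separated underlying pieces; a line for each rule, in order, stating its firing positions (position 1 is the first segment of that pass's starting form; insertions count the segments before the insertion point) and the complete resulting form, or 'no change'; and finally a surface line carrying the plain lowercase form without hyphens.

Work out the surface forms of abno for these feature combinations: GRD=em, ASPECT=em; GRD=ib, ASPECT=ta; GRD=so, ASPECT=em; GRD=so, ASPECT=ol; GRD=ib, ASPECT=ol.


cell GRD=em, ASPECT=em:
underlying: abno-mi-zn
1. f -> v, k -> g, s -> z, t -> d / _ Z: no change
2. 0 -> e / C _ C: inserts after position(s) 2, 7: abenomizen
surface: abenomizen

cell GRD=ib, ASPECT=ta:
underlying: abno-vo-gu
1. f -> v, k -> g, s -> z, t -> d / _ Z: no change
2. 0 -> e / C _ C: inserts after position(s) 2: abenovogu
surface: abenovogu

cell GRD=so, ASPECT=em:
underlying: abno-mi-vu
1. f -> v, k -> g, s -> z, t -> d / _ Z: no change
2. 0 -> e / C _ C: inserts after position(s) 2: abenomivu
surface: abenomivu

cell GRD=so, ASPECT=ol:
underlying: abno-buk-vu
1. f -> v, k -> g, s -> z, t -> d / _ Z: fires at position(s) 7: abnobugvu
2. 0 -> e / C _ C: inserts after position(s) 2, 7: abenobugevu
surface: abenobugevu

cell GRD=ib, ASPECT=ol:
underlying: abno-buk-gu
1. f -> v, k -> g, s -> z, t -> d / _ Z: fires at position(s) 7: abnobuggu
2. 0 -> e / C _ C: inserts after position(s) 2, 7: abenobugegu
surface: abenobugegu


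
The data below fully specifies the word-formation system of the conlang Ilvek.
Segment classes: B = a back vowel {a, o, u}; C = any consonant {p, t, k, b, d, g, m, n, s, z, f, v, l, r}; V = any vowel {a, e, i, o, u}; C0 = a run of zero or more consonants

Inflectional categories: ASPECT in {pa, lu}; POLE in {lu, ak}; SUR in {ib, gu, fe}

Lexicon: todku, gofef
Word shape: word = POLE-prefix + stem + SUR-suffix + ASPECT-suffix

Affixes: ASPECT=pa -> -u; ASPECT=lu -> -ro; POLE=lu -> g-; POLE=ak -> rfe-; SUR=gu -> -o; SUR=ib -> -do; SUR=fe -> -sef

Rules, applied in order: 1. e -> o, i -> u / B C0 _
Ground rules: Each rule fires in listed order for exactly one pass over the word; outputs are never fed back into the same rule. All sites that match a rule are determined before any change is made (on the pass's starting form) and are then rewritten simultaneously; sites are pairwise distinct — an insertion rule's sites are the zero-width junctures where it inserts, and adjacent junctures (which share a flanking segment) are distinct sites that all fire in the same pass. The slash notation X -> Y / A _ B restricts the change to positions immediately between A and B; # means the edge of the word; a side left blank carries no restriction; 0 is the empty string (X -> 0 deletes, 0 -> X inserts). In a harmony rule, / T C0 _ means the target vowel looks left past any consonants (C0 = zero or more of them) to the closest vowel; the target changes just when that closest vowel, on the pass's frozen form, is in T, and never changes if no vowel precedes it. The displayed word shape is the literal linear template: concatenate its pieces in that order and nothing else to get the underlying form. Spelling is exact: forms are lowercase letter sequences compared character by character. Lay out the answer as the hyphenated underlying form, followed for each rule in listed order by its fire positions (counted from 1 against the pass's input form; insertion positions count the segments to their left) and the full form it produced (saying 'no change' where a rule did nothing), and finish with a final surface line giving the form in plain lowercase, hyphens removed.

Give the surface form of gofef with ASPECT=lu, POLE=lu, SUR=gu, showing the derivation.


underlying: g-gofef-o-ro
1. e -> o, i -> u / B C0 _: fires at position(s) 5: ggofoforo
surface: ggofoforo


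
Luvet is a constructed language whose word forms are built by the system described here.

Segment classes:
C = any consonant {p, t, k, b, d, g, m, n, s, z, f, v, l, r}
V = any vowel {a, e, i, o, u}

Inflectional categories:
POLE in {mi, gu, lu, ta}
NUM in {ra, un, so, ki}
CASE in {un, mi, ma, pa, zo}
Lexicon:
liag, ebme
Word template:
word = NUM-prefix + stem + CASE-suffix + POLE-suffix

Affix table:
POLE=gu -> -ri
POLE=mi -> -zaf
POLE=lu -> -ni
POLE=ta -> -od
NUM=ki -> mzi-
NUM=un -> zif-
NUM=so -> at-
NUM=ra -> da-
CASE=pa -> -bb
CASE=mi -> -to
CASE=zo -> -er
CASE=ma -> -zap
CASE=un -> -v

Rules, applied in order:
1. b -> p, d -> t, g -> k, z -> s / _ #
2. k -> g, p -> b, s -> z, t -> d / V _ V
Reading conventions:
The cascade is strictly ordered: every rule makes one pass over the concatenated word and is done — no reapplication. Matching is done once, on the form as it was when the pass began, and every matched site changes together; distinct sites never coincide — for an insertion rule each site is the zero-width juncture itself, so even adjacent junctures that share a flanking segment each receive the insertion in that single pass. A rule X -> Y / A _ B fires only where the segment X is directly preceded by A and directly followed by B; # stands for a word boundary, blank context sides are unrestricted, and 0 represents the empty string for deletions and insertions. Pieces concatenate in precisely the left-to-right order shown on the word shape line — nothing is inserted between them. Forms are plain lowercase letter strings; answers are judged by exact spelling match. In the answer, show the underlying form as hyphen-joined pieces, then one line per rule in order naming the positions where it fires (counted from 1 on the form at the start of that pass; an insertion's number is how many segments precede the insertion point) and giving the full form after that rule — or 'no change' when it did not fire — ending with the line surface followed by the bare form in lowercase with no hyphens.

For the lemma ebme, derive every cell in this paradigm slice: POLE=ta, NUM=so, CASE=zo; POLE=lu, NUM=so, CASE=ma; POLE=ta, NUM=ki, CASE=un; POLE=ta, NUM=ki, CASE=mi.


cell POLE=ta, NUM=so, CASE=zo:
underlying: at-ebme-er-od
1. b -> p, d -> t, g -> k, z -> s / _ #: fires at position(s) 10: atebmeerot
2. k -> g, p -> b, s -> z, t -> d / V _ V: fires at position(s) 2: adebmeerot
surface: adebmeerot

cell POLE=lu, NUM=so, CASE=ma:
underlying: at-ebme-zap-ni
1. b -> p, d -> t, g -> k, z -> s / _ #: no change
2. k -> g, p -> b, s -> z, t -> d / V _ V: fires at position(s) 2: adebmezapni
surface: adebmezapni

cell POLE=ta, NUM=ki, CASE=un:
underlying: mzi-ebme-v-od
1. b -> p, d -> t, g -> k, z -> s / _ #: fires at position(s) 10: mziebmevot
2. k -> g, p -> b, s -> z, t -> d / V _ V: no change
surface: mziebmevot

cell POLE=ta, NUM=ki, CASE=mi:
underlying: mzi-ebme-to-od
1. b -> p, d -> t, g -> k, z -> s / _ #: fires at position(s) 11: mziebmetoot
2. k -> g, p -> b, s -> z, t -> d / V _ V: fires at position(s) 8: mziebmedoot
surface: mziebmedoot


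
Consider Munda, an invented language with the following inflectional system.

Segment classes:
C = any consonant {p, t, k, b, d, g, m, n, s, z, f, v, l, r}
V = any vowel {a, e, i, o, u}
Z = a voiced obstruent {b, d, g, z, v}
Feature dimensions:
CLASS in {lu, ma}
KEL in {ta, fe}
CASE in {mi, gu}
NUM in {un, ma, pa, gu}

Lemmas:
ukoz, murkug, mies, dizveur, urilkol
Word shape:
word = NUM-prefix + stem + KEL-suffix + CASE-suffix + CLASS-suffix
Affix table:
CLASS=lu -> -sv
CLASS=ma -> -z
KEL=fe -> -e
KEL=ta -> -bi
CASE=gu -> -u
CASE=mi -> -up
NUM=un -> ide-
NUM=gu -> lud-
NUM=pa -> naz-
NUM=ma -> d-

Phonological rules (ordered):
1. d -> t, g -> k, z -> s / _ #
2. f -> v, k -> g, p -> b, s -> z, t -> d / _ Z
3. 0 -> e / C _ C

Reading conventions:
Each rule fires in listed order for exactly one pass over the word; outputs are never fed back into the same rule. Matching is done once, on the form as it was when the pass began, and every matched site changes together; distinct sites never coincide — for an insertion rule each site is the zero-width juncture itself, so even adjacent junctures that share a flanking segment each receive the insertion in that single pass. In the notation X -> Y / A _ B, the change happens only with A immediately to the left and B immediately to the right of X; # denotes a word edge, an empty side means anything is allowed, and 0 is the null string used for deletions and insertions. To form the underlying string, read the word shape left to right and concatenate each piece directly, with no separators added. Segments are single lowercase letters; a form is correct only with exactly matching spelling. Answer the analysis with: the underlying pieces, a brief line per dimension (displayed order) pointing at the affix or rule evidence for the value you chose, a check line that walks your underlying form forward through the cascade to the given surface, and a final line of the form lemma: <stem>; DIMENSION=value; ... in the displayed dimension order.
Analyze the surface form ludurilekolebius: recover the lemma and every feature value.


underlying: lud-urilkol-bi-u-z
CLASS=ma - signalled by the affix -z
KEL=ta - signalled by the affix -bi
CASE=gu - signalled by the affix -u
NUM=gu - signalled by the affix lud-
check: ludurilkolbiuz -> ludurilkolbius -> ludurilkolbius -> ludurilekolebius
lemma: urilkol; CLASS=ma; KEL=ta; CASE=gu; NUM=gu


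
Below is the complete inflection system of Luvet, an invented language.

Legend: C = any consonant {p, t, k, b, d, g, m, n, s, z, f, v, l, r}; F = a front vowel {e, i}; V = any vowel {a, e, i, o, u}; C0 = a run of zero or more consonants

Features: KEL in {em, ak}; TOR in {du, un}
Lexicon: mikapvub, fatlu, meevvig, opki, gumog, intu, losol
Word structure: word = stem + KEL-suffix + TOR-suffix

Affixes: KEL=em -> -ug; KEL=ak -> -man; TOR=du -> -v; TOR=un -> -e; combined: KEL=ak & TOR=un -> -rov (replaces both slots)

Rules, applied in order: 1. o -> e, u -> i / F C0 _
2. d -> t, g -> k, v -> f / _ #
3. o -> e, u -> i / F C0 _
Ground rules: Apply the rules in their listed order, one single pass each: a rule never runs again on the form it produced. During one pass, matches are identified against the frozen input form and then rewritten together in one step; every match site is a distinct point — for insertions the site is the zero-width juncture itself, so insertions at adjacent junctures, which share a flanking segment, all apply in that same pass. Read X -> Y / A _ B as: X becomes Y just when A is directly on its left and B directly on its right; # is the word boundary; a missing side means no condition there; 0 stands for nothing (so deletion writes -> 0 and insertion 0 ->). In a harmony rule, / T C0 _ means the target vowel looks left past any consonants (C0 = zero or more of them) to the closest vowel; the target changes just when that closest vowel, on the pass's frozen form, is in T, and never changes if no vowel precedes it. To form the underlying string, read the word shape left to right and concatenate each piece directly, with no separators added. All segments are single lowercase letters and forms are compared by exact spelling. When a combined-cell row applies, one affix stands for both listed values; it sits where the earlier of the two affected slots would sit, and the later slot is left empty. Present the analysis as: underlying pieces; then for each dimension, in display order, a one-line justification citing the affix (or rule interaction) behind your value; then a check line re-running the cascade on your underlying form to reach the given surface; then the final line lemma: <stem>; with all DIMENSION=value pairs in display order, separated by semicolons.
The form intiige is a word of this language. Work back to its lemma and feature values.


underlying: intu-ug-e
KEL=em - signalled by the affix -ug
TOR=un - signalled by the affix -e
check: intuuge -> intiuge -> intiuge -> intiige
lemma: intu; KEL=em; TOR=un


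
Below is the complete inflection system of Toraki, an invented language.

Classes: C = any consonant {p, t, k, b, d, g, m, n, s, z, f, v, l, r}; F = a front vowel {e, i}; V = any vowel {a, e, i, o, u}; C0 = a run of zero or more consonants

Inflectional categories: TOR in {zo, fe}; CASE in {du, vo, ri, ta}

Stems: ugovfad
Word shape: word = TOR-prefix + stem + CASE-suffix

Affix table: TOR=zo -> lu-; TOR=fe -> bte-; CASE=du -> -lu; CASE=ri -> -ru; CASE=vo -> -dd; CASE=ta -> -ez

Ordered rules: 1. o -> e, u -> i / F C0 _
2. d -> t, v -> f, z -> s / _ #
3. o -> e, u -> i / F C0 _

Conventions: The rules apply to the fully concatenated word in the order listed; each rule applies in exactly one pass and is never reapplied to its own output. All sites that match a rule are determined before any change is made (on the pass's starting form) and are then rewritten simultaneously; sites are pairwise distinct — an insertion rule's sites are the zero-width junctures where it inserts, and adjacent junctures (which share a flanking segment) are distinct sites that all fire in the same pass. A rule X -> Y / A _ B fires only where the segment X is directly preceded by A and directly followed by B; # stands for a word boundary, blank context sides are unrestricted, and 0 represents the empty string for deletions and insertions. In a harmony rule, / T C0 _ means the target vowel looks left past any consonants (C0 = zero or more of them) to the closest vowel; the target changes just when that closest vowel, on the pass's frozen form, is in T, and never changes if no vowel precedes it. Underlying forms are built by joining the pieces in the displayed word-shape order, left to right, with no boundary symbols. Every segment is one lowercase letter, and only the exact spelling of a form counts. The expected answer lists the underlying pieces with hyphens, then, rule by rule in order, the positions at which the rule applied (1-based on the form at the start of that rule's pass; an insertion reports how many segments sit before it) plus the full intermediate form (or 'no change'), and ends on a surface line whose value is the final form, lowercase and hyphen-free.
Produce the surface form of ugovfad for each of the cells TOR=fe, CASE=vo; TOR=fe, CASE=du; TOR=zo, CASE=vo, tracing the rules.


cell TOR=fe, CASE=vo:
underlying: bte-ugovfad-dd
1. o -> e, u -> i / F C0 _: fires at position(s) 4: bteigovfaddd
2. d -> t, v -> f, z -> s / _ #: fires at position(s) 12: bteigovfaddt
3. o -> e, u -> i / F C0 _: fires at position(s) 6: bteigevfaddt
surface: bteigevfaddt

cell TOR=fe, CASE=du:
underlying: bte-ugovfad-lu
1. o -> e, u -> i / F C0 _: fires at position(s) 4: bteigovfadlu
2. d -> t, v -> f, z -> s / _ #: no change
3. o -> e, u -> i / F C0 _: fires at position(s) 6: bteigevfadlu
surface: bteigevfadlu

cell TOR=zo, CASE=vo:
underlying: lu-ugovfad-dd
1. o -> e, u -> i / F C0 _: no change
2. d -> t, v -> f, z -> s / _ #: fires at position(s) 11: luugovfaddt
3. o -> e, u -> i / F C0 _: no change
surface: luugovfaddt


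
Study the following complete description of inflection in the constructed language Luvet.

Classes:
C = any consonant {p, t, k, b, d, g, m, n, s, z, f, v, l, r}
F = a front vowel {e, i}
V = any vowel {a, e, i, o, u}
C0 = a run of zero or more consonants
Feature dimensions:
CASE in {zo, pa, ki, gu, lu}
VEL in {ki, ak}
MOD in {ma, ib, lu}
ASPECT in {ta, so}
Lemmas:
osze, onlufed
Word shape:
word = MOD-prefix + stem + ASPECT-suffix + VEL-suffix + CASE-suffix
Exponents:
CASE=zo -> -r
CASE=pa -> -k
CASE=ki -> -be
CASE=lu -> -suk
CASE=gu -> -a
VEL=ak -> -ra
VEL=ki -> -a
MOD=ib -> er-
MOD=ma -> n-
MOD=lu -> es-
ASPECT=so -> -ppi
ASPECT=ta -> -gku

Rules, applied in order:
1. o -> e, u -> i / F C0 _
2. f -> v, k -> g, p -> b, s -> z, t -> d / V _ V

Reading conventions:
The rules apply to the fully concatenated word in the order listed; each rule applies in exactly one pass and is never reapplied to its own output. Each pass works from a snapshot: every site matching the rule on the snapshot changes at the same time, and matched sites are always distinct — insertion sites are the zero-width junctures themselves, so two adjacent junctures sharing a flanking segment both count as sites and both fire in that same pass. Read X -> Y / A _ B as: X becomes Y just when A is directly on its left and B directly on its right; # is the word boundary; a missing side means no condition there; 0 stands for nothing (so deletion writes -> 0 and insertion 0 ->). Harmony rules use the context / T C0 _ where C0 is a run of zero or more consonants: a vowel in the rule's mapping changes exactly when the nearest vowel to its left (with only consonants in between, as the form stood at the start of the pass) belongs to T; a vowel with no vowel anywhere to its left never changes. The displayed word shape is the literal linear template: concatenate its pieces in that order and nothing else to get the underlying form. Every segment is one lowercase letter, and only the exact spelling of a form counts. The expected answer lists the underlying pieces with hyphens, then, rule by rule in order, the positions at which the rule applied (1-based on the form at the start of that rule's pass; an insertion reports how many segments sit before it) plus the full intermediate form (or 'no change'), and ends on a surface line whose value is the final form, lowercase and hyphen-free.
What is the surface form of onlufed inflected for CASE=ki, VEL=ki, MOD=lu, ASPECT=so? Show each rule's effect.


underlying: es-onlufed-ppi-a-be
1. o -> e, u -> i / F C0 _: fires at position(s) 3: esenlufedppiabe
2. f -> v, k -> g, p -> b, s -> z, t -> d / V _ V: fires at position(s) 2, 7: ezenluvedppiabe
surface: ezenluvedppiabe


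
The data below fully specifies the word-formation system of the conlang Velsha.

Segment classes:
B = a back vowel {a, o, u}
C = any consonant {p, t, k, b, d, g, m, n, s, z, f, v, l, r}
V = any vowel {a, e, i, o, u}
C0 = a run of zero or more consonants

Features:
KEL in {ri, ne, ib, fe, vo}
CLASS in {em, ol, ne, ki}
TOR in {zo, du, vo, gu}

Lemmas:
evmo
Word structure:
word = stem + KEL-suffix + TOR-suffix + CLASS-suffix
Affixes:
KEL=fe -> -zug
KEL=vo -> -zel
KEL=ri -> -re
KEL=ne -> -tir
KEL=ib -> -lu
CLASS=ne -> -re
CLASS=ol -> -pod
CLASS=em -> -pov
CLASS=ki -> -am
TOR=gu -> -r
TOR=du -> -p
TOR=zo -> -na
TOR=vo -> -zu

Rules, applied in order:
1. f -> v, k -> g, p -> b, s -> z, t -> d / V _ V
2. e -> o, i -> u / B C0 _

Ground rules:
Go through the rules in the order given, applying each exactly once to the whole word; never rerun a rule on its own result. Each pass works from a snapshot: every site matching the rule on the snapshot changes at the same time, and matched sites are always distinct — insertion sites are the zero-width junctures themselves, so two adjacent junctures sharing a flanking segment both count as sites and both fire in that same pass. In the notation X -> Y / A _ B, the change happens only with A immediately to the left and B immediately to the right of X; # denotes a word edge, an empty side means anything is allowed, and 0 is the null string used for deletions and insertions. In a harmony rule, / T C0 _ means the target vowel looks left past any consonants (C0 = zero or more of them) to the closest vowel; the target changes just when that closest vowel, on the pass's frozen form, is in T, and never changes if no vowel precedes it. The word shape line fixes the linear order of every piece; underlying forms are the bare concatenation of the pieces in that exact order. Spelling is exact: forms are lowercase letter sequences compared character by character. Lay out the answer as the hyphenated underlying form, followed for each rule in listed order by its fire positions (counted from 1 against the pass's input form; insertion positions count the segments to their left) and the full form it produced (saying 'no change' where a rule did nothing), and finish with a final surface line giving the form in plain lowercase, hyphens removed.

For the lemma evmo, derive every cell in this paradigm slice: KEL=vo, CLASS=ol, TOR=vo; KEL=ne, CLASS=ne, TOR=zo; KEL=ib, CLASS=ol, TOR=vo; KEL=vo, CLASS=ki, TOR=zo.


cell KEL=vo, CLASS=ol, TOR=vo:
underlying: evmo-zel-zu-pod
1. f -> v, k -> g, p -> b, s -> z, t -> d / V _ V: fires at position(s) 10: evmozelzubod
2. e -> o, i -> u / B C0 _: fires at position(s) 6: evmozolzubod
surface: evmozolzubod

cell KEL=ne, CLASS=ne, TOR=zo:
underlying: evmo-tir-na-re
1. f -> v, k -> g, p -> b, s -> z, t -> d / V _ V: fires at position(s) 5: evmodirnare
2. e -> o, i -> u / B C0 _: fires at position(s) 6, 11: evmodurnaro
surface: evmodurnaro

cell KEL=ib, CLASS=ol, TOR=vo:
underlying: evmo-lu-zu-pod
1. f -> v, k -> g, p -> b, s -> z, t -> d / V _ V: fires at position(s) 9: evmoluzubod
2. e -> o, i -> u / B C0 _: no change
surface: evmoluzubod

cell KEL=vo, CLASS=ki, TOR=zo:
underlying: evmo-zel-na-am
1. f -> v, k -> g, p -> b, s -> z, t -> d / V _ V: no change
2. e -> o, i -> u / B C0 _: fires at position(s) 6: evmozolnaam
surface: evmozolnaam


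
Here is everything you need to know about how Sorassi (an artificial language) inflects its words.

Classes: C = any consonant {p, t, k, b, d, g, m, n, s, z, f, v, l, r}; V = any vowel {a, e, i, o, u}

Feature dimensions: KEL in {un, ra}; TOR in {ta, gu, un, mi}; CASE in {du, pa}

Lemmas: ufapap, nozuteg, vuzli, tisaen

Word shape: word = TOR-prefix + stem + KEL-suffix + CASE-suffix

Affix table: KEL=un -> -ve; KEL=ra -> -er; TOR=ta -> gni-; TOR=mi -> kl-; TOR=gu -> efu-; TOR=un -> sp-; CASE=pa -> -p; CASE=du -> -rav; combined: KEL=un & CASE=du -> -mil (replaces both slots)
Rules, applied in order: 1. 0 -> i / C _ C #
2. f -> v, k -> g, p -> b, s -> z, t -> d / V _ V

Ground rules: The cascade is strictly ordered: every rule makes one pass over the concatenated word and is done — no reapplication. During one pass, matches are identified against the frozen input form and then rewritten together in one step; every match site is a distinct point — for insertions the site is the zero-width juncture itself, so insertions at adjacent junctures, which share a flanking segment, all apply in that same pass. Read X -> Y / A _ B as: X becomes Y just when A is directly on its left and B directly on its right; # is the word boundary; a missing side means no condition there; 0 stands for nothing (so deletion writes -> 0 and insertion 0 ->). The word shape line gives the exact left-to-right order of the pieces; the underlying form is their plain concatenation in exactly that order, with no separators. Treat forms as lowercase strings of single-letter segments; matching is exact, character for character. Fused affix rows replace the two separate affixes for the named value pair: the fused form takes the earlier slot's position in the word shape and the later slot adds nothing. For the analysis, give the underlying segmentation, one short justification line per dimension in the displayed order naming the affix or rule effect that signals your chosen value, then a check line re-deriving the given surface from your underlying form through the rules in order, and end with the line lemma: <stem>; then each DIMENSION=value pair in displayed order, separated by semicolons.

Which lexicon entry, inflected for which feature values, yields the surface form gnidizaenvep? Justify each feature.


underlying: gni-tisaen-ve-p
KEL=un - signalled by the affix -ve
TOR=ta - signalled by the affix gni-
CASE=pa - signalled by the affix -p
check: gnitisaenvep -> gnitisaenvep -> gnidizaenvep
lemma: tisaen; KEL=un; TOR=ta; CASE=pa


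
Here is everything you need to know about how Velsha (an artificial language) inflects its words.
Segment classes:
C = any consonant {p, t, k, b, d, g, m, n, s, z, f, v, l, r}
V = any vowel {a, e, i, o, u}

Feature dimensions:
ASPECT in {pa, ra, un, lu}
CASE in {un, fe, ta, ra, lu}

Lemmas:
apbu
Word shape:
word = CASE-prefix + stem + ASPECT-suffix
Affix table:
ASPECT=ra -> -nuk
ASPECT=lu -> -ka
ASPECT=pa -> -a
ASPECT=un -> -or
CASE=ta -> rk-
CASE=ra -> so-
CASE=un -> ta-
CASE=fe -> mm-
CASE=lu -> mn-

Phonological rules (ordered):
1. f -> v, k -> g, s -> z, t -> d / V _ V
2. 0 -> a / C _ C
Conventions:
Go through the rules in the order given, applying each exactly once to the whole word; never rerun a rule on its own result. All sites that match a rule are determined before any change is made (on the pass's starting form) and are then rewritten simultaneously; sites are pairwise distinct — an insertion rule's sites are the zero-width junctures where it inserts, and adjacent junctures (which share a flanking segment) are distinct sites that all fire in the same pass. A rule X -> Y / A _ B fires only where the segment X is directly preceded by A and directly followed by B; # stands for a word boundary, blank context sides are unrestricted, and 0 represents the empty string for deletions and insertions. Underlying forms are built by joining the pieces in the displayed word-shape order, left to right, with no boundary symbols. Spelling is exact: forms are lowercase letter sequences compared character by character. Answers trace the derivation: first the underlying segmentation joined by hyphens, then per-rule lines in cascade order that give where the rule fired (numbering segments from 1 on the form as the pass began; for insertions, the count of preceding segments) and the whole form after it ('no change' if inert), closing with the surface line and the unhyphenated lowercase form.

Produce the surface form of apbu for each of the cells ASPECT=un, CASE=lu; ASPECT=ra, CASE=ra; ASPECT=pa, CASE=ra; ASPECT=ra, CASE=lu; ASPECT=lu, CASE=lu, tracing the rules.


cell ASPECT=un, CASE=lu:
underlying: mn-apbu-or
1. f -> v, k -> g, s -> z, t -> d / V _ V: no change
2. 0 -> a / C _ C: inserts after position(s) 1, 4: manapabuor
surface: manapabuor

cell ASPECT=ra, CASE=ra:
underlying: so-apbu-nuk
1. f -> v, k -> g, s -> z, t -> d / V _ V: no change
2. 0 -> a / C _ C: inserts after position(s) 4: soapabunuk
surface: soapabunuk

cell ASPECT=pa, CASE=ra:
underlying: so-apbu-a
1. f -> v, k -> g, s -> z, t -> d / V _ V: no change
2. 0 -> a / C _ C: inserts after position(s) 4: soapabua
surface: soapabua

cell ASPECT=ra, CASE=lu:
underlying: mn-apbu-nuk
1. f -> v, k -> g, s -> z, t -> d / V _ V: no change
2. 0 -> a / C _ C: inserts after position(s) 1, 4: manapabunuk
surface: manapabunuk

cell ASPECT=lu, CASE=lu:
underlying: mn-apbu-ka
1. f -> v, k -> g, s -> z, t -> d / V _ V: fires at position(s) 7: mnapbuga
2. 0 -> a / C _ C: inserts after position(s) 1, 4: manapabuga
surface: manapabuga


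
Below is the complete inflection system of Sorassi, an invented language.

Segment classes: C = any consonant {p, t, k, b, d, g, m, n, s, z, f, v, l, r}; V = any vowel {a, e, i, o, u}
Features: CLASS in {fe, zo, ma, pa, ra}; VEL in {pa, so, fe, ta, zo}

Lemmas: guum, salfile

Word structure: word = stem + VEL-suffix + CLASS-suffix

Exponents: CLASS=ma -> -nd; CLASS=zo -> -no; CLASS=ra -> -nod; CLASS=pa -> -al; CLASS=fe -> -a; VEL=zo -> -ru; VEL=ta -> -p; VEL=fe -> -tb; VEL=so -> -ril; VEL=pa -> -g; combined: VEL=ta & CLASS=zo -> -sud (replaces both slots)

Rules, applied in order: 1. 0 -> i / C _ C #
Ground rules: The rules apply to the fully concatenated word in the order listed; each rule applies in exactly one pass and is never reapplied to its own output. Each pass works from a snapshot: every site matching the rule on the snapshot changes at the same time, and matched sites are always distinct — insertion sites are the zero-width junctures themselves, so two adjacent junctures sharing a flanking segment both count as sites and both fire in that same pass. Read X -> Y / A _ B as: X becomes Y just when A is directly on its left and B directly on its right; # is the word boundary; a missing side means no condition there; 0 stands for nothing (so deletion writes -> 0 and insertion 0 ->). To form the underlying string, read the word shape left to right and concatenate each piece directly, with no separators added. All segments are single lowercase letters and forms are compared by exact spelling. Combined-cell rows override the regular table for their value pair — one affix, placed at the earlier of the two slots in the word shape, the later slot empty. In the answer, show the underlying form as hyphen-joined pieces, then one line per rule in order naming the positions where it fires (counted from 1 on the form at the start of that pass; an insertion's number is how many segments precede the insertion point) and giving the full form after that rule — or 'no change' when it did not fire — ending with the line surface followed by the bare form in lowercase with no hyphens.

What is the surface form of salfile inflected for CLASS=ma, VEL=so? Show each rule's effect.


underlying: salfile-ril-nd
1. 0 -> i / C _ C #: inserts after position(s) 11: salfilerilnid
surface: salfilerilnid


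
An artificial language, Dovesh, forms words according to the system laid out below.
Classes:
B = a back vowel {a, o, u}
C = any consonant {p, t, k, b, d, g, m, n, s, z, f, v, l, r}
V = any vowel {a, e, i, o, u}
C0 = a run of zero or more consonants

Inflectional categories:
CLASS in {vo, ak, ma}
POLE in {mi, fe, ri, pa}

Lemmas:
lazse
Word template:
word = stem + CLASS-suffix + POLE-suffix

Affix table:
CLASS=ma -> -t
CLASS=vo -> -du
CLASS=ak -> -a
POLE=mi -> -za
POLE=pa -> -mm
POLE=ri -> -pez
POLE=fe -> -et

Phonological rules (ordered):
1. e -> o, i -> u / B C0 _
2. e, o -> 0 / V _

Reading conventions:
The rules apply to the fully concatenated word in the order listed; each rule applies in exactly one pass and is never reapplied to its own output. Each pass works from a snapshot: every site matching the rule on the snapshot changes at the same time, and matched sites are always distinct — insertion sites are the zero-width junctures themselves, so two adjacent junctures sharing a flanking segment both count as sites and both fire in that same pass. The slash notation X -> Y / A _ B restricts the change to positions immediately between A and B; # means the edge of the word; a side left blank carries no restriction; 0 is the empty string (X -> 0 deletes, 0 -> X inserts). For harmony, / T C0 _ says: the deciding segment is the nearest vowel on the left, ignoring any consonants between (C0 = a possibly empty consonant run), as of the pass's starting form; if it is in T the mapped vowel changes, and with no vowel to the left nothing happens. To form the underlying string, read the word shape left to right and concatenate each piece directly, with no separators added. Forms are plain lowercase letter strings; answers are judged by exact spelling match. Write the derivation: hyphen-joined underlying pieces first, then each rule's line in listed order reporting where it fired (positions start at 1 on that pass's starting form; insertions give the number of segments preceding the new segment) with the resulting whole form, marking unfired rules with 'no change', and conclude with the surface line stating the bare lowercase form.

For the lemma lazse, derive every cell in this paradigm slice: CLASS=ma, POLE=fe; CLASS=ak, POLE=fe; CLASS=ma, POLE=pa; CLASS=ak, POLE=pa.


cell CLASS=ma, POLE=fe:
underlying: lazse-t-et
1. e -> o, i -> u / B C0 _: fires at position(s) 5: lazsotet
2. e, o -> 0 / V _: no change
surface: lazsotet

cell CLASS=ak, POLE=fe:
underlying: lazse-a-et
1. e -> o, i -> u / B C0 _: fires at position(s) 5, 7: lazsoaot
2. e, o -> 0 / V _: fires at position(s) 7: lazsoat
surface: lazsoat

cell CLASS=ma, POLE=pa:
underlying: lazse-t-mm
1. e -> o, i -> u / B C0 _: fires at position(s) 5: lazsotmm
2. e, o -> 0 / V _: no change
surface: lazsotmm

cell CLASS=ak, POLE=pa:
underlying: lazse-a-mm
1. e -> o, i -> u / B C0 _: fires at position(s) 5: lazsoamm
2. e, o -> 0 / V _: no change
surface: lazsoamm


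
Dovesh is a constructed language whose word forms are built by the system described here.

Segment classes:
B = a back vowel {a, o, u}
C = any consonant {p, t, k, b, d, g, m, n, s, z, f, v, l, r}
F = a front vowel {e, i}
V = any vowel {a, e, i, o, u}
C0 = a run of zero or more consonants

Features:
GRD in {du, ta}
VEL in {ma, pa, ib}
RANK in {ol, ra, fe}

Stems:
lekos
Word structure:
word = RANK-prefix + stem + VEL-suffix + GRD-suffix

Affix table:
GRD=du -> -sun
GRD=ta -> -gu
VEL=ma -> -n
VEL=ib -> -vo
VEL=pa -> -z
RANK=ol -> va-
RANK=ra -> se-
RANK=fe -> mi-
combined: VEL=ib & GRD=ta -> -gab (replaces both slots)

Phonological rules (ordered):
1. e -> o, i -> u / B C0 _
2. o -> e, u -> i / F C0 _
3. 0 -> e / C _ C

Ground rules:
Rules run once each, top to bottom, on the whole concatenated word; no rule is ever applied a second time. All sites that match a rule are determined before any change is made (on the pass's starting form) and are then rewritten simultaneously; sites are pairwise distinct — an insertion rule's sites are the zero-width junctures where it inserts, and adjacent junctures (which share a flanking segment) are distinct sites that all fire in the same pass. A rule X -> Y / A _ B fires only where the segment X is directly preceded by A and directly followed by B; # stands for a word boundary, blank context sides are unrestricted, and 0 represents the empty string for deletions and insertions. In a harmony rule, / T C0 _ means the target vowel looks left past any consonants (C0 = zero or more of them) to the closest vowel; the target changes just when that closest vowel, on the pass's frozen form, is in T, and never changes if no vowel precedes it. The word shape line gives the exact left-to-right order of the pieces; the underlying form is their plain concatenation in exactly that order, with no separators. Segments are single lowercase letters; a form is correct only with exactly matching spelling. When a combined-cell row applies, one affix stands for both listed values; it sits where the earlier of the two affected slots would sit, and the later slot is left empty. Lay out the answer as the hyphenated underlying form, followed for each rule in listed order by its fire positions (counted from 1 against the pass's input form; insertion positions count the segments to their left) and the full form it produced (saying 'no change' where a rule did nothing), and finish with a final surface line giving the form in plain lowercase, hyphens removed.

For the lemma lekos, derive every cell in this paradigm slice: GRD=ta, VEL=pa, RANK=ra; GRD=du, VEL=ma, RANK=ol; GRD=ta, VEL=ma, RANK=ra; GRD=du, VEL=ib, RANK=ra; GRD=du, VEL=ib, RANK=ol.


cell GRD=ta, VEL=pa, RANK=ra:
underlying: se-lekos-z-gu
1. e -> o, i -> u / B C0 _: no change
2. o -> e, u -> i / F C0 _: fires at position(s) 6: selekeszgu
3. 0 -> e / C _ C: inserts after position(s) 7, 8: selekesezegu
surface: selekesezegu

cell GRD=du, VEL=ma, RANK=ol:
underlying: va-lekos-n-sun
1. e -> o, i -> u / B C0 _: fires at position(s) 4: valokosnsun
2. o -> e, u -> i / F C0 _: no change
3. 0 -> e / C _ C: inserts after position(s) 7, 8: valokosenesun
surface: valokosenesun

cell GRD=ta, VEL=ma, RANK=ra:
underlying: se-lekos-n-gu
1. e -> o, i -> u / B C0 _: no change
2. o -> e, u -> i / F C0 _: fires at position(s) 6: selekesngu
3. 0 -> e / C _ C: inserts after position(s) 7, 8: selekesenegu
surface: selekesenegu

cell GRD=du, VEL=ib, RANK=ra:
underlying: se-lekos-vo-sun
1. e -> o, i -> u / B C0 _: no change
2. o -> e, u -> i / F C0 _: fires at position(s) 6: selekesvosun
3. 0 -> e / C _ C: inserts after position(s) 7: selekesevosun
surface: selekesevosun

cell GRD=du, VEL=ib, RANK=ol:
underlying: va-lekos-vo-sun
1. e -> o, i -> u / B C0 _: fires at position(s) 4: valokosvosun
2. o -> e, u -> i / F C0 _: no change
3. 0 -> e / C _ C: inserts after position(s) 7: valokosevosun
surface: valokosevosun


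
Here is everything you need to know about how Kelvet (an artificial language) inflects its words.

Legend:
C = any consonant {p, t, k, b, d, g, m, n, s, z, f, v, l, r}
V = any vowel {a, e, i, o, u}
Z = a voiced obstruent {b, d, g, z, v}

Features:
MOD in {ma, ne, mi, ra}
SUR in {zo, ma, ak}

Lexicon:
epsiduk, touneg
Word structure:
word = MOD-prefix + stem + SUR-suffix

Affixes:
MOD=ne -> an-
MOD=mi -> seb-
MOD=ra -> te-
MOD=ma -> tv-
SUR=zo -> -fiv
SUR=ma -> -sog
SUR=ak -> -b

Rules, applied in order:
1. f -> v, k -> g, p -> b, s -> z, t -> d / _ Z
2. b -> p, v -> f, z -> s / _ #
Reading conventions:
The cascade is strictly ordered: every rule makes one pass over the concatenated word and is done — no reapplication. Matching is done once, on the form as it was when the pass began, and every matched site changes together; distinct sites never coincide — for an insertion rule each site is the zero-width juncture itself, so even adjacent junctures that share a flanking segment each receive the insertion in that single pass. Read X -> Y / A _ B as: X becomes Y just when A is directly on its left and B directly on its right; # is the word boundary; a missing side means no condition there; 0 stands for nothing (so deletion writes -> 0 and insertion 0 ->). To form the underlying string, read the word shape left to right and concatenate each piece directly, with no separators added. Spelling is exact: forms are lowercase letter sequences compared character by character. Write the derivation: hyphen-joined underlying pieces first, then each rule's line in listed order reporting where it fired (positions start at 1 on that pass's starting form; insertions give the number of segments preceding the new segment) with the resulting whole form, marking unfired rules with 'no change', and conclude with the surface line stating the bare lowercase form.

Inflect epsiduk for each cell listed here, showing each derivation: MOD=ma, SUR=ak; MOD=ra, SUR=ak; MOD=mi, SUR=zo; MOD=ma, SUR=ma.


cell MOD=ma, SUR=ak:
underlying: tv-epsiduk-b
1. f -> v, k -> g, p -> b, s -> z, t -> d / _ Z: fires at position(s) 1, 9: dvepsidugb
2. b -> p, v -> f, z -> s / _ #: fires at position(s) 10: dvepsidugp
surface: dvepsidugp

cell MOD=ra, SUR=ak:
underlying: te-epsiduk-b
1. f -> v, k -> g, p -> b, s -> z, t -> d / _ Z: fires at position(s) 9: teepsidugb
2. b -> p, v -> f, z -> s / _ #: fires at position(s) 10: teepsidugp
surface: teepsidugp

cell MOD=mi, SUR=zo:
underlying: seb-epsiduk-fiv
1. f -> v, k -> g, p -> b, s -> z, t -> d / _ Z: no change
2. b -> p, v -> f, z -> s / _ #: fires at position(s) 13: sebepsidukfif
surface: sebepsidukfif

cell MOD=ma, SUR=ma:
underlying: tv-epsiduk-sog
1. f -> v, k -> g, p -> b, s -> z, t -> d / _ Z: fires at position(s) 1: dvepsiduksog
2. b -> p, v -> f, z -> s / _ #: no change
surface: dvepsiduksog
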